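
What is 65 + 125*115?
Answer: 14440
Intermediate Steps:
65 + 125*115 = 65 + 14375 = 14440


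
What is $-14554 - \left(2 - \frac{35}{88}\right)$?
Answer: $- \frac{1280893}{88} \approx -14556.0$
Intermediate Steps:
$-14554 - \left(2 - \frac{35}{88}\right) = -14554 - \frac{141}{88} = - \frac{1280893}{88}$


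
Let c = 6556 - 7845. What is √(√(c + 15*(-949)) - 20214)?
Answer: √(-20214 + 2*I*√3881) ≈ 0.4382 + 142.18*I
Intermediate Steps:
c = -1289
√(√(c + 15*(-949)) - 20214) = √(√(-1289 + 15*(-949)) - 20214) = √(√(-1289 - 14235) - 20214) = √(√(-15524) - 20214) = √(2*I*√3881 - 20214) = √(-20214 + 2*I*√3881)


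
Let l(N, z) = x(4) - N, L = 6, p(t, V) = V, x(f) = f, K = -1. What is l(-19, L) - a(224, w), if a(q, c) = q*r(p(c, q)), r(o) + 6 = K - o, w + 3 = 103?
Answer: 51767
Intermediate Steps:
w = 100 (w = -3 + 103 = 100)
r(o) = -7 - o (r(o) = -6 + (-1 - o) = -7 - o)
l(N, z) = 4 - N
a(q, c) = q*(-7 - q)
l(-19, L) - a(224, w) = (4 - 1*(-19)) - (-1)*224*(7 + 224) = (4 + 19) - (-1)*224*231 = 23 - 1*(-51744) = 23 + 51744 = 51767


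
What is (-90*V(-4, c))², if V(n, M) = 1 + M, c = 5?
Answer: 291600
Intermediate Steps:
(-90*V(-4, c))² = (-90*(1 + 5))² = (-90*6)² = (-540)² = 291600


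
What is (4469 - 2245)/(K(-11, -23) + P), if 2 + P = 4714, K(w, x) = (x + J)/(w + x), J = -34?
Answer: 75616/160265 ≈ 0.47182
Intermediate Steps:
K(w, x) = (-34 + x)/(w + x) (K(w, x) = (x - 34)/(w + x) = (-34 + x)/(w + x))
P = 4712 (P = -2 + 4714 = 4712)
(4469 - 2245)/(K(-11, -23) + P) = (4469 - 2245)/((-34 - 23)/(-11 - 23) + 4712) = 2224/(-57/(-34) + 4712) = 2224/(-1/34*(-57) + 4712) = 2224/(57/34 + 4712) = 2224/(160265/34) = 2224*(34/160265) = 75616/160265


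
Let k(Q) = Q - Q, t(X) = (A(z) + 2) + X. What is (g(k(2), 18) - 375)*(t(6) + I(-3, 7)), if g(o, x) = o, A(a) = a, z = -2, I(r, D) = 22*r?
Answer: 22500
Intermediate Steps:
t(X) = X (t(X) = (-2 + 2) + X = 0 + X = X)
k(Q) = 0
(g(k(2), 18) - 375)*(t(6) + I(-3, 7)) = (0 - 375)*(6 + 22*(-3)) = -375*(6 - 66) = -375*(-60) = 22500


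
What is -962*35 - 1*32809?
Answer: -66479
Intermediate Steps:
-962*35 - 1*32809 = -33670 - 32809 = -66479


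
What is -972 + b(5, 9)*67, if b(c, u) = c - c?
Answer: -972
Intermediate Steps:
b(c, u) = 0
-972 + b(5, 9)*67 = -972 + 0*67 = -972 + 0 = -972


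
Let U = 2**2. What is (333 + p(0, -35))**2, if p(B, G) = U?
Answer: 113569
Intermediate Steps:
U = 4
p(B, G) = 4
(333 + p(0, -35))**2 = (333 + 4)**2 = 337**2 = 113569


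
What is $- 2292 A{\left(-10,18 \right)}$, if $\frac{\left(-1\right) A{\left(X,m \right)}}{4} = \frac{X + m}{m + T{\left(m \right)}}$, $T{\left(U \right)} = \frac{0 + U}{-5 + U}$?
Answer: $\frac{79456}{21} \approx 3783.6$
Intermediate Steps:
$T{\left(U \right)} = \frac{U}{-5 + U}$
$A{\left(X,m \right)} = - \frac{4 \left(X + m\right)}{m + \frac{m}{-5 + m}}$ ($A{\left(X,m \right)} = - 4 \frac{X + m}{m + \frac{m}{-5 + m}} = - \frac{4 \left(X + m\right)}{m + \frac{m}{-5 + m}}$)
$- 2292 A{\left(-10,18 \right)} = - 2292 \left(- \frac{4 \left(-5 + 18\right) \left(-10 + 18\right)}{18 \left(-4 + 18\right)}\right) = - 2292 \left(\left(-4\right) \frac{1}{18} \cdot \frac{1}{14} \cdot 13 \cdot 8\right) = \left(-2292\right) \left(- \frac{104}{63}\right) = \frac{79456}{21}$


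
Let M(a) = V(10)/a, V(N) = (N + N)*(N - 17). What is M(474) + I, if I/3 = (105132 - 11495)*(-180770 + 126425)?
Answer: -3618067665985/237 ≈ -1.5266e+10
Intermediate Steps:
V(N) = 2*N*(-17 + N) (V(N) = (2*N)*(-17 + N) = 2*N*(-17 + N))
M(a) = -140/a (M(a) = (2*10*(-17 + 10))/a = (2*10*(-7))/a = -140/a)
I = -15266108295 (I = 3*((105132 - 11495)*(-180770 + 126425)) = 3*(93637*(-54345)) = 3*(-5088702765) = -15266108295)
M(474) + I = -140/474 - 15266108295 = -140*1/474 - 15266108295 = -70/237 - 15266108295 = -3618067665985/237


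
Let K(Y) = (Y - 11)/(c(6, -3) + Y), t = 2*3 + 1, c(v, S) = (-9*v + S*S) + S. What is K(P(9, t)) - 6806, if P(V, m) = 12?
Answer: -245017/36 ≈ -6806.0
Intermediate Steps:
c(v, S) = S + S² - 9*v (c(v, S) = (-9*v + S²) + S = (S² - 9*v) + S = S + S² - 9*v)
t = 7 (t = 6 + 1 = 7)
K(Y) = (-11 + Y)/(-48 + Y) (K(Y) = (Y - 11)/((-3 + (-3)² - 9*6) + Y) = (-11 + Y)/((-3 + 9 - 54) + Y) = (-11 + Y)/(-48 + Y))
K(P(9, t)) - 6806 = (-11 + 12)/(-48 + 12) - 6806 = 1/(-36) - 6806 = -1/36*1 - 6806 = -1/36 - 6806 = -245017/36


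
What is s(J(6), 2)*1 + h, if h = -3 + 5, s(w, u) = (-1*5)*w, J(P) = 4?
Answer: -18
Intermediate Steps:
s(w, u) = -5*w
h = 2
s(J(6), 2)*1 + h = -5*4*1 + 2 = -20*1 + 2 = -20 + 2 = -18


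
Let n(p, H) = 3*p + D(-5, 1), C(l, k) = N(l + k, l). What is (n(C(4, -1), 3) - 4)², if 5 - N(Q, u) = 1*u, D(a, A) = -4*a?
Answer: 361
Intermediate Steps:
N(Q, u) = 5 - u
C(l, k) = 5 - l
n(p, H) = 20 + 3*p (n(p, H) = 3*p - 4*(-5) = 3*p + 20 = 20 + 3*p)
(n(C(4, -1), 3) - 4)² = ((20 + 3*(5 - 1*4)) - 4)² = ((20 + 3*(5 - 4)) - 4)² = ((20 + 3*1) - 4)² = ((20 + 3) - 4)² = (23 - 4)² = 19² = 361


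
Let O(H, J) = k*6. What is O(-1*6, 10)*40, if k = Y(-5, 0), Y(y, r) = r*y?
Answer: 0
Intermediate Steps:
k = 0 (k = 0*(-5) = 0)
O(H, J) = 0 (O(H, J) = 0*6 = 0)
O(-1*6, 10)*40 = 0*40 = 0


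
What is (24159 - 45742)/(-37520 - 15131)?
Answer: 21583/52651 ≈ 0.40993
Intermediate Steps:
(24159 - 45742)/(-37520 - 15131) = -21583/(-52651) = -21583*(-1/52651) = 21583/52651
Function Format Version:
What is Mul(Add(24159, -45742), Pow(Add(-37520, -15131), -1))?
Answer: Rational(21583, 52651) ≈ 0.40993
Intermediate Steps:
Mul(Add(24159, -45742), Pow(Add(-37520, -15131), -1)) = Mul(-21583, Pow(-52651, -1)) = Mul(-21583, Rational(-1, 52651)) = Rational(21583, 52651)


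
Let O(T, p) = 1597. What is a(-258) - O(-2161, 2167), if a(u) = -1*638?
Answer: -2235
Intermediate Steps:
a(u) = -638
a(-258) - O(-2161, 2167) = -638 - 1*1597 = -638 - 1597 = -2235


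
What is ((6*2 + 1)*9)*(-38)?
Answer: -4446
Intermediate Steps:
((6*2 + 1)*9)*(-38) = ((12 + 1)*9)*(-38) = (13*9)*(-38) = 117*(-38) = -4446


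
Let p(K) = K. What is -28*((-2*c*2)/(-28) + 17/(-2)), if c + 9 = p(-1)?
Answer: 278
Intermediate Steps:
c = -10 (c = -9 - 1 = -10)
-28*((-2*c*2)/(-28) + 17/(-2)) = -28*((-2*(-10)*2)/(-28) + 17/(-2)) = -28*((20*2)*(-1/28) + 17*(-1/2)) = -28*(40*(-1/28) - 17/2) = -28*(-10/7 - 17/2) = -28*(-139/14) = 278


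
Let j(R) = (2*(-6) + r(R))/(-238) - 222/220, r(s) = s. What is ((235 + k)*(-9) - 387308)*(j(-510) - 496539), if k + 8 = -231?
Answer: 1258572038222724/6545 ≈ 1.9230e+11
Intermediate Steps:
k = -239 (k = -8 - 231 = -239)
j(R) = -12549/13090 - R/238 (j(R) = (2*(-6) + R)/(-238) - 222/220 = (-12 + R)*(-1/238) - 222*1/220 = (6/119 - R/238) - 111/110 = -12549/13090 - R/238)
((235 + k)*(-9) - 387308)*(j(-510) - 496539) = ((235 - 239)*(-9) - 387308)*((-12549/13090 - 1/238*(-510)) - 496539) = (-4*(-9) - 387308)*((-12549/13090 + 15/7) - 496539) = (36 - 387308)*(15501/13090 - 496539) = -387272*(-6499680009/13090) = 1258572038222724/6545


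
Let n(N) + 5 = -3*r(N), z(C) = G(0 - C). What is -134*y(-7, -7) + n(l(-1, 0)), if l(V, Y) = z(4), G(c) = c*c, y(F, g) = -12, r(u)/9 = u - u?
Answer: 1603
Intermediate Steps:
r(u) = 0 (r(u) = 9*(u - u) = 9*0 = 0)
G(c) = c**2
z(C) = C**2 (z(C) = (0 - C)**2 = (-C)**2 = C**2)
l(V, Y) = 16 (l(V, Y) = 4**2 = 16)
n(N) = -5 (n(N) = -5 - 3*0 = -5 + 0 = -5)
-134*y(-7, -7) + n(l(-1, 0)) = -134*(-12) - 5 = 1608 - 5 = 1603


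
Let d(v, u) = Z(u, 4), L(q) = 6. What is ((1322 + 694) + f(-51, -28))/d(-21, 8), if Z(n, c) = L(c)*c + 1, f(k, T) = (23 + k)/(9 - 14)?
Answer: 10108/125 ≈ 80.864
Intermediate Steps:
f(k, T) = -23/5 - k/5 (f(k, T) = (23 + k)/(-5) = (23 + k)*(-1/5) = -23/5 - k/5)
Z(n, c) = 1 + 6*c (Z(n, c) = 6*c + 1 = 1 + 6*c)
d(v, u) = 25 (d(v, u) = 1 + 6*4 = 1 + 24 = 25)
((1322 + 694) + f(-51, -28))/d(-21, 8) = ((1322 + 694) + (-23/5 - 1/5*(-51)))/25 = (2016 + (-23/5 + 51/5))/25 = (2016 + 28/5)/25 = (1/25)*(10108/5) = 10108/125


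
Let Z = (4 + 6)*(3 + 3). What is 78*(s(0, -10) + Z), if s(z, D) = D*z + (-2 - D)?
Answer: 5304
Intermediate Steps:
s(z, D) = -2 - D + D*z
Z = 60 (Z = 10*6 = 60)
78*(s(0, -10) + Z) = 78*((-2 - 1*(-10) - 10*0) + 60) = 78*((-2 + 10 + 0) + 60) = 78*(8 + 60) = 78*68 = 5304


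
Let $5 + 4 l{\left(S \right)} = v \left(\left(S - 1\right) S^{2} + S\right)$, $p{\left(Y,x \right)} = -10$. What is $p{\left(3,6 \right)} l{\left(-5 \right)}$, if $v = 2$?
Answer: $\frac{1575}{2} \approx 787.5$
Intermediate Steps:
$l{\left(S \right)} = - \frac{5}{4} + \frac{S}{2} + \frac{S^{2} \left(-1 + S\right)}{2}$ ($l{\left(S \right)} = - \frac{5}{4} + \frac{2 \left(\left(S - 1\right) S^{2} + S\right)}{4} = - \frac{5}{4} + \frac{2 \left(\left(-1 + S\right) S^{2} + S\right)}{4} = - \frac{5}{4} + \frac{2 \left(S^{2} \left(-1 + S\right) + S\right)}{4} = - \frac{5}{4} + \frac{2 \left(S + S^{2} \left(-1 + S\right)\right)}{4} = - \frac{5}{4} + \frac{2 S + 2 S^{2} \left(-1 + S\right)}{4} = - \frac{5}{4} + \left(\frac{S}{2} + \frac{S^{2} \left(-1 + S\right)}{2}\right) = - \frac{5}{4} + \frac{S}{2} + \frac{S^{2} \left(-1 + S\right)}{2}$)
$p{\left(3,6 \right)} l{\left(-5 \right)} = - 10 \left(- \frac{5}{4} + \frac{1}{2} \left(-5\right) + \frac{\left(-5\right)^{3}}{2} - \frac{\left(-5\right)^{2}}{2}\right) = - 10 \left(- \frac{5}{4} - \frac{5}{2} + \frac{1}{2} \left(-125\right) - \frac{25}{2}\right) = - 10 \left(- \frac{5}{4} - \frac{5}{2} - \frac{125}{2} - \frac{25}{2}\right) = \left(-10\right) \left(- \frac{315}{4}\right) = \frac{1575}{2}$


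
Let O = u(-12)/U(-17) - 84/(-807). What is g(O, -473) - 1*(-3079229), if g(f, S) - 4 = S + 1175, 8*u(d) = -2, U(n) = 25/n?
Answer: 3079935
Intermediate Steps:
u(d) = -¼ (u(d) = (⅛)*(-2) = -¼)
O = 7373/26900 (O = -1/(4*(25/(-17))) - 84/(-807) = -1/(4*(25*(-1/17))) - 84*(-1/807) = -1/(4*(-25/17)) + 28/269 = -¼*(-17/25) + 28/269 = 17/100 + 28/269 = 7373/26900 ≈ 0.27409)
g(f, S) = 1179 + S (g(f, S) = 4 + (S + 1175) = 4 + (1175 + S) = 1179 + S)
g(O, -473) - 1*(-3079229) = (1179 - 473) - 1*(-3079229) = 706 + 3079229 = 3079935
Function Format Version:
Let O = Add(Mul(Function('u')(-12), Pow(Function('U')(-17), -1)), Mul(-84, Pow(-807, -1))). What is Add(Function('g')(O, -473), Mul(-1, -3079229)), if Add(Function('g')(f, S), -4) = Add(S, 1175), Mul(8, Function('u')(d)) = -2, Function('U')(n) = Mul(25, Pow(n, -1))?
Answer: 3079935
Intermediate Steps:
Function('u')(d) = Rational(-1, 4) (Function('u')(d) = Mul(Rational(1, 8), -2) = Rational(-1, 4))
O = Rational(7373, 26900) (O = Add(Mul(Rational(-1, 4), Pow(Mul(25, Pow(-17, -1)), -1)), Mul(-84, Pow(-807, -1))) = Add(Mul(Rational(-1, 4), Pow(Mul(25, Rational(-1, 17)), -1)), Mul(-84, Rational(-1, 807))) = Add(Mul(Rational(-1, 4), Pow(Rational(-25, 17), -1)), Rational(28, 269)) = Add(Mul(Rational(-1, 4), Rational(-17, 25)), Rational(28, 269)) = Add(Rational(17, 100), Rational(28, 269)) = Rational(7373, 26900) ≈ 0.27409)
Function('g')(f, S) = Add(1179, S) (Function('g')(f, S) = Add(4, Add(S, 1175)) = Add(4, Add(1175, S)) = Add(1179, S))
Add(Function('g')(O, -473), Mul(-1, -3079229)) = Add(Add(1179, -473), Mul(-1, -3079229)) = Add(706, 3079229) = 3079935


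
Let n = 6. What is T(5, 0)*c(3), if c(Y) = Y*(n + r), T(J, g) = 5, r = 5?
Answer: 165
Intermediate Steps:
c(Y) = 11*Y (c(Y) = Y*(6 + 5) = Y*11 = 11*Y)
T(5, 0)*c(3) = 5*(11*3) = 5*33 = 165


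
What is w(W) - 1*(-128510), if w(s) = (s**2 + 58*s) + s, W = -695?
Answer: 570530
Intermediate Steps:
w(s) = s**2 + 59*s
w(W) - 1*(-128510) = -695*(59 - 695) - 1*(-128510) = -695*(-636) + 128510 = 442020 + 128510 = 570530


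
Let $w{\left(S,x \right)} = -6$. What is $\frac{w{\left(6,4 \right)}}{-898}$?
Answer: $\frac{3}{449} \approx 0.0066815$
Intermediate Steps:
$\frac{w{\left(6,4 \right)}}{-898} = - \frac{6}{-898} = \left(-6\right) \left(- \frac{1}{898}\right) = \frac{3}{449}$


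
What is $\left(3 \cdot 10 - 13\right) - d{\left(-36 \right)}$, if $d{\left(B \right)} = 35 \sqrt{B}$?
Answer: $17 - 210 i \approx 17.0 - 210.0 i$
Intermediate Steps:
$\left(3 \cdot 10 - 13\right) - d{\left(-36 \right)} = \left(3 \cdot 10 - 13\right) - 35 \sqrt{-36} = \left(30 - 13\right) - 35 \cdot 6 i = 17 - 210 i$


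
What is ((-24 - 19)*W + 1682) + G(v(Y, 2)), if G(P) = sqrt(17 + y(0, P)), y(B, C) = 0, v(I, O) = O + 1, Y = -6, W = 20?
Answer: 822 + sqrt(17) ≈ 826.12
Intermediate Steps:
v(I, O) = 1 + O
G(P) = sqrt(17) (G(P) = sqrt(17 + 0) = sqrt(17))
((-24 - 19)*W + 1682) + G(v(Y, 2)) = ((-24 - 19)*20 + 1682) + sqrt(17) = (-43*20 + 1682) + sqrt(17) = (-860 + 1682) + sqrt(17) = 822 + sqrt(17)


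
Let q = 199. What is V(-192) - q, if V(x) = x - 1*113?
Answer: -504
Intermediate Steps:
V(x) = -113 + x (V(x) = x - 113 = -113 + x)
V(-192) - q = (-113 - 192) - 1*199 = -305 - 199 = -504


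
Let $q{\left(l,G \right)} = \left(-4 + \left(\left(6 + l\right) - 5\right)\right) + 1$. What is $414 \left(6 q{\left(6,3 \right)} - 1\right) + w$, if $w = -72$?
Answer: $9450$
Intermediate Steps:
$q{\left(l,G \right)} = -2 + l$ ($q{\left(l,G \right)} = \left(-4 + \left(1 + l\right)\right) + 1 = \left(-3 + l\right) + 1 = -2 + l$)
$414 \left(6 q{\left(6,3 \right)} - 1\right) + w = 414 \left(6 \left(-2 + 6\right) - 1\right) - 72 = 414 \left(6 \cdot 4 - 1\right) - 72 = 414 \left(24 - 1\right) - 72 = 414 \cdot 23 - 72 = 9522 - 72 = 9450$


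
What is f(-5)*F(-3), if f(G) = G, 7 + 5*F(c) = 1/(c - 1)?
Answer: 29/4 ≈ 7.2500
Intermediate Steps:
F(c) = -7/5 + 1/(5*(-1 + c)) (F(c) = -7/5 + 1/(5*(c - 1)) = -7/5 + 1/(5*(-1 + c)))
f(-5)*F(-3) = -(8 - 7*(-3))/(-1 - 3) = -(8 + 21)/(-4) = -(-1)*29/4 = -5*(-29/20) = 29/4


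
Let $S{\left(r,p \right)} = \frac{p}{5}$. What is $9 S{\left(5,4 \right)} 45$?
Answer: $324$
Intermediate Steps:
$S{\left(r,p \right)} = \frac{p}{5}$ ($S{\left(r,p \right)} = p \frac{1}{5} = \frac{p}{5}$)
$9 S{\left(5,4 \right)} 45 = 9 \cdot \frac{1}{5} \cdot 4 \cdot 45 = 9 \cdot \frac{4}{5} \cdot 45 = \frac{36}{5} \cdot 45 = 324$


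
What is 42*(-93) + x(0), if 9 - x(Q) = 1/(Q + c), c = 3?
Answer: -11692/3 ≈ -3897.3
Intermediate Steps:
x(Q) = 9 - 1/(3 + Q) (x(Q) = 9 - 1/(Q + 3) = 9 - 1/(3 + Q))
42*(-93) + x(0) = 42*(-93) + (26 + 9*0)/(3 + 0) = -3906 + (26 + 0)/3 = -3906 + (⅓)*26 = -3906 + 26/3 = -11692/3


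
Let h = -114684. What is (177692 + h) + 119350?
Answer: 182358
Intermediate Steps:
(177692 + h) + 119350 = (177692 - 114684) + 119350 = 63008 + 119350 = 182358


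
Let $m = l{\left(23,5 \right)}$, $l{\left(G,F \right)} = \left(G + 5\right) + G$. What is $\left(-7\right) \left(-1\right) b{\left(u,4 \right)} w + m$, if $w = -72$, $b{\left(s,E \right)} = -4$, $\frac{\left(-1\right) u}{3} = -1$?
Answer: $2067$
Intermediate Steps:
$u = 3$ ($u = \left(-3\right) \left(-1\right) = 3$)
$l{\left(G,F \right)} = 5 + 2 G$ ($l{\left(G,F \right)} = \left(5 + G\right) + G = 5 + 2 G$)
$m = 51$ ($m = 5 + 2 \cdot 23 = 5 + 46 = 51$)
$\left(-7\right) \left(-1\right) b{\left(u,4 \right)} w + m = \left(-7\right) \left(-1\right) \left(-4\right) \left(-72\right) + 51 = 7 \left(-4\right) \left(-72\right) + 51 = \left(-28\right) \left(-72\right) + 51 = 2016 + 51 = 2067$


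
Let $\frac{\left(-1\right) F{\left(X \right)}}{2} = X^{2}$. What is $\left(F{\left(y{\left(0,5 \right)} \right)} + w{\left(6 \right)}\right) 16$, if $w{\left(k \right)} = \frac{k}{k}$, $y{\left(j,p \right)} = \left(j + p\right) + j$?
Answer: $-784$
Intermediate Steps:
$y{\left(j,p \right)} = p + 2 j$
$w{\left(k \right)} = 1$
$F{\left(X \right)} = - 2 X^{2}$
$\left(F{\left(y{\left(0,5 \right)} \right)} + w{\left(6 \right)}\right) 16 = \left(- 2 \left(5 + 2 \cdot 0\right)^{2} + 1\right) 16 = \left(- 2 \left(5 + 0\right)^{2} + 1\right) 16 = \left(- 2 \cdot 5^{2} + 1\right) 16 = \left(\left(-2\right) 25 + 1\right) 16 = \left(-50 + 1\right) 16 = \left(-49\right) 16 = -784$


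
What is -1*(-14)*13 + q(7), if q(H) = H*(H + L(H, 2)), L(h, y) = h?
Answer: 280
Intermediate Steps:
q(H) = 2*H**2 (q(H) = H*(H + H) = H*(2*H) = 2*H**2)
-1*(-14)*13 + q(7) = -1*(-14)*13 + 2*7**2 = 14*13 + 2*49 = 182 + 98 = 280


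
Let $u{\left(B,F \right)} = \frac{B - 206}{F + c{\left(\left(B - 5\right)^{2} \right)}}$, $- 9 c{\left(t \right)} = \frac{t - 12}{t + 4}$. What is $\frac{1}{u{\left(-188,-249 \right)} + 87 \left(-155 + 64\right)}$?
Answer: $- \frac{41760605}{330552660216} \approx -0.00012634$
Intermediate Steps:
$c{\left(t \right)} = - \frac{-12 + t}{9 \left(4 + t\right)}$ ($c{\left(t \right)} = - \frac{\left(t - 12\right) \frac{1}{t + 4}}{9} = - \frac{\left(-12 + t\right) \frac{1}{4 + t}}{9} = - \frac{\frac{1}{4 + t} \left(-12 + t\right)}{9} = - \frac{-12 + t}{9 \left(4 + t\right)}$)
$u{\left(B,F \right)} = \frac{-206 + B}{F + \frac{12 - \left(-5 + B\right)^{2}}{9 \left(4 + \left(-5 + B\right)^{2}\right)}}$ ($u{\left(B,F \right)} = \frac{B - 206}{F + \frac{12 - \left(B - 5\right)^{2}}{9 \left(4 + \left(B - 5\right)^{2}\right)}} = \frac{-206 + B}{F + \frac{12 - \left(-5 + B\right)^{2}}{9 \left(4 + \left(-5 + B\right)^{2}\right)}}$)
$\frac{1}{u{\left(-188,-249 \right)} + 87 \left(-155 + 64\right)} = \frac{1}{\frac{9 \left(-206 - 188\right) \left(4 + \left(-5 - 188\right)^{2}\right)}{12 - \left(-5 - 188\right)^{2} + 9 \left(-249\right) \left(4 + \left(-5 - 188\right)^{2}\right)} + 87 \left(-155 + 64\right)} = \frac{1}{9 \frac{1}{12 - \left(-193\right)^{2} + 9 \left(-249\right) \left(4 + \left(-193\right)^{2}\right)} \left(-394\right) \left(4 + \left(-193\right)^{2}\right) + 87 \left(-91\right)} = \frac{1}{9 \frac{1}{12 - 37249 + 9 \left(-249\right) \left(4 + 37249\right)} \left(-394\right) \left(4 + 37249\right) - 7917} = \frac{1}{9 \frac{1}{12 - 37249 + 9 \left(-249\right) 37253} \left(-394\right) 37253 - 7917} = \frac{1}{9 \frac{1}{12 - 37249 - 83483973} \left(-394\right) 37253 - 7917} = \frac{1}{9 \frac{1}{-83521210} \left(-394\right) 37253 - 7917} = \frac{1}{9 \left(- \frac{1}{83521210}\right) \left(-394\right) 37253 - 7917} = \frac{1}{\frac{66049569}{41760605} - 7917} = \frac{1}{- \frac{330552660216}{41760605}} = - \frac{41760605}{330552660216}$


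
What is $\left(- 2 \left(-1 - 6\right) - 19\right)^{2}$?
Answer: $25$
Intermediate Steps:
$\left(- 2 \left(-1 - 6\right) - 19\right)^{2} = \left(\left(-2\right) \left(-7\right) - 19\right)^{2} = \left(14 - 19\right)^{2} = \left(-5\right)^{2} = 25$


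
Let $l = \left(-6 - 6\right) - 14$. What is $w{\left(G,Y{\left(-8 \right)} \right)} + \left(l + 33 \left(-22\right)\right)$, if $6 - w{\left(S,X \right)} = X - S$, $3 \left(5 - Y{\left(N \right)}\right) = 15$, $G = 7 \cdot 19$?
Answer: $-613$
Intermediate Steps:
$G = 133$
$Y{\left(N \right)} = 0$ ($Y{\left(N \right)} = 5 - 5 = 0$)
$w{\left(S,X \right)} = 6 + S - X$ ($w{\left(S,X \right)} = 6 - \left(X - S\right) = 6 + \left(S - X\right) = 6 + S - X$)
$l = -26$ ($l = -12 - 14 = -26$)
$w{\left(G,Y{\left(-8 \right)} \right)} + \left(l + 33 \left(-22\right)\right) = \left(6 + 133 - 0\right) + \left(-26 + 33 \left(-22\right)\right) = \left(6 + 133 + 0\right) - 752 = 139 - 752 = -613$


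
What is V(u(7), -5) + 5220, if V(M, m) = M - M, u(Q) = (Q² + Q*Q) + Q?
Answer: 5220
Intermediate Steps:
u(Q) = Q + 2*Q² (u(Q) = (Q² + Q²) + Q = 2*Q² + Q = Q + 2*Q²)
V(M, m) = 0
V(u(7), -5) + 5220 = 0 + 5220 = 5220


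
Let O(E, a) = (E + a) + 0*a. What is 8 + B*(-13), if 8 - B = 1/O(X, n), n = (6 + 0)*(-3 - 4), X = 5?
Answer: -3565/37 ≈ -96.351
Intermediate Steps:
n = -42 (n = 6*(-7) = -42)
O(E, a) = E + a (O(E, a) = (E + a) + 0 = E + a)
B = 297/37 (B = 8 - 1/(5 - 42) = 8 - 1/(-37) = 8 - 1*(-1/37) = 8 + 1/37 = 297/37 ≈ 8.0270)
8 + B*(-13) = 8 + (297/37)*(-13) = 8 - 3861/37 = -3565/37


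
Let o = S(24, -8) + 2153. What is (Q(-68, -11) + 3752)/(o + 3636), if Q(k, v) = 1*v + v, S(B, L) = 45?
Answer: 1865/2917 ≈ 0.63936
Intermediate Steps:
Q(k, v) = 2*v (Q(k, v) = v + v = 2*v)
o = 2198 (o = 45 + 2153 = 2198)
(Q(-68, -11) + 3752)/(o + 3636) = (2*(-11) + 3752)/(2198 + 3636) = (-22 + 3752)/5834 = 3730*(1/5834) = 1865/2917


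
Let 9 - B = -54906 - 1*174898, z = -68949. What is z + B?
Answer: 160864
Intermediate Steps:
B = 229813 (B = 9 - (-54906 - 1*174898) = 9 - (-54906 - 174898) = 9 - 1*(-229804) = 9 + 229804 = 229813)
z + B = -68949 + 229813 = 160864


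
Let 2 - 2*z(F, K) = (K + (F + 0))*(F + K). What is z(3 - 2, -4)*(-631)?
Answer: 4417/2 ≈ 2208.5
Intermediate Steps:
z(F, K) = 1 - (F + K)²/2 (z(F, K) = 1 - (K + (F + 0))*(F + K)/2 = 1 - (K + F)*(F + K)/2 = 1 - (F + K)*(F + K)/2 = 1 - (F + K)²/2)
z(3 - 2, -4)*(-631) = (1 - ((3 - 2) - 4)²/2)*(-631) = (1 - (1 - 4)²/2)*(-631) = (1 - ½*(-3)²)*(-631) = (1 - ½*9)*(-631) = (1 - 9/2)*(-631) = -7/2*(-631) = 4417/2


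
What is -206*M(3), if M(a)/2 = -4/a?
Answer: 1648/3 ≈ 549.33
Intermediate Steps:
M(a) = -8/a (M(a) = 2*(-4/a) = -8/a)
-206*M(3) = -(-1648)/3 = -206*(-8/3) = 1648/3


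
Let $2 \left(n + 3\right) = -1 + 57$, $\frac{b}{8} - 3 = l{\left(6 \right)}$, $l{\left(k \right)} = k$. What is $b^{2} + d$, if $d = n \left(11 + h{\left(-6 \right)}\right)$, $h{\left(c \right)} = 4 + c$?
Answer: $5409$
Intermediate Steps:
$b = 72$ ($b = 24 + 8 \cdot 6 = 24 + 48 = 72$)
$n = 25$ ($n = -3 + \frac{-1 + 57}{2} = -3 + \frac{1}{2} \cdot 56 = -3 + 28 = 25$)
$d = 225$ ($d = 25 \left(11 + \left(4 - 6\right)\right) = 25 \left(11 - 2\right) = 25 \cdot 9 = 225$)
$b^{2} + d = 72^{2} + 225 = 5184 + 225 = 5409$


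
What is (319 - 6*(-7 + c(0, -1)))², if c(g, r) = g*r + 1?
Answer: 126025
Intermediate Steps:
c(g, r) = 1 + g*r
(319 - 6*(-7 + c(0, -1)))² = (319 - 6*(-7 + (1 + 0*(-1))))² = (319 - 6*(-7 + (1 + 0)))² = (319 - 6*(-7 + 1))² = (319 - 6*(-6))² = (319 + 36)² = 355² = 126025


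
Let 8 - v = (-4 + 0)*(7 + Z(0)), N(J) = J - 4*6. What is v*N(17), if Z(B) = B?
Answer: -252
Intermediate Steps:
N(J) = -24 + J (N(J) = J - 24 = -24 + J)
v = 36 (v = 8 - (-4 + 0)*(7 + 0) = 8 - (-4)*7 = 8 - 1*(-28) = 8 + 28 = 36)
v*N(17) = 36*(-24 + 17) = 36*(-7) = -252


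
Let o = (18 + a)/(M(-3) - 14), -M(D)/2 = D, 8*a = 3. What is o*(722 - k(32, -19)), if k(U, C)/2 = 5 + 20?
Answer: -3087/2 ≈ -1543.5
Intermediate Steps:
a = 3/8 (a = (⅛)*3 = 3/8 ≈ 0.37500)
M(D) = -2*D
k(U, C) = 50 (k(U, C) = 2*(5 + 20) = 2*25 = 50)
o = -147/64 (o = (18 + 3/8)/(-2*(-3) - 14) = 147/(8*(6 - 14)) = (147/8)/(-8) = (147/8)*(-⅛) = -147/64 ≈ -2.2969)
o*(722 - k(32, -19)) = -147*(722 - 1*50)/64 = -147*(722 - 50)/64 = -147/64*672 = -3087/2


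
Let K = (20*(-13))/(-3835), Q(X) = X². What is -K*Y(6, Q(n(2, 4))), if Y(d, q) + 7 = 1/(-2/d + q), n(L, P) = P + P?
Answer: 5336/11269 ≈ 0.47351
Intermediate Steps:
n(L, P) = 2*P
Y(d, q) = -7 + 1/(q - 2/d) (Y(d, q) = -7 + 1/(-2/d + q) = -7 + 1/(q - 2/d))
K = 4/59 (K = -260*(-1/3835) = 4/59 ≈ 0.067797)
-K*Y(6, Q(n(2, 4))) = -4*(14 + 6 - 7*6*(2*4)²)/(-2 + 6*(2*4)²)/59 = -4*(14 + 6 - 7*6*8²)/(-2 + 6*8²)/59 = -4*(14 + 6 - 7*6*64)/(-2 + 6*64)/59 = -4*(14 + 6 - 2688)/(-2 + 384)/59 = -4*-2668/382/59 = -4*(1/382)*(-2668)/59 = -4*(-1334)/(59*191) = -1*(-5336/11269) = 5336/11269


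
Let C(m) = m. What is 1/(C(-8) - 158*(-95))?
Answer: 1/15002 ≈ 6.6658e-5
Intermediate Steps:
1/(C(-8) - 158*(-95)) = 1/(-8 - 158*(-95)) = 1/(-8 + 15010) = 1/15002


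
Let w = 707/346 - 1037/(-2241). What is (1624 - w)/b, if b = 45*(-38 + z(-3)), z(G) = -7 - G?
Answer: -251456735/293095908 ≈ -0.85793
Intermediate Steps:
w = 1943189/775386 (w = 707*(1/346) - 1037*(-1/2241) = 707/346 + 1037/2241 = 1943189/775386 ≈ 2.5061)
b = -1890 (b = 45*(-38 + (-7 - 1*(-3))) = 45*(-38 + (-7 + 3)) = 45*(-38 - 4) = 45*(-42) = -1890)
(1624 - w)/b = (1624 - 1*1943189/775386)/(-1890) = (1624 - 1943189/775386)*(-1/1890) = (1257283675/775386)*(-1/1890) = -251456735/293095908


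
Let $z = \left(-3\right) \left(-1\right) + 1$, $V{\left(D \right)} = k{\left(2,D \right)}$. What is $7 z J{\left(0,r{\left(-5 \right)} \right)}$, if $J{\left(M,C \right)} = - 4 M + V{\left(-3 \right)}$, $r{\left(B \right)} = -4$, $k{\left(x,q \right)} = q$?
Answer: $-84$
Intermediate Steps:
$V{\left(D \right)} = D$
$z = 4$ ($z = 3 + 1 = 4$)
$J{\left(M,C \right)} = -3 - 4 M$ ($J{\left(M,C \right)} = - 4 M - 3 = -3 - 4 M$)
$7 z J{\left(0,r{\left(-5 \right)} \right)} = 7 \cdot 4 \left(-3 - 0\right) = 28 \left(-3 + 0\right) = 28 \left(-3\right) = -84$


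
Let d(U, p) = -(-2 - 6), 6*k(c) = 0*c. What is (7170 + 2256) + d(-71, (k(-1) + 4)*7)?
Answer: 9434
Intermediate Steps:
k(c) = 0 (k(c) = (0*c)/6 = (⅙)*0 = 0)
d(U, p) = 8 (d(U, p) = -1*(-8) = 8)
(7170 + 2256) + d(-71, (k(-1) + 4)*7) = (7170 + 2256) + 8 = 9426 + 8 = 9434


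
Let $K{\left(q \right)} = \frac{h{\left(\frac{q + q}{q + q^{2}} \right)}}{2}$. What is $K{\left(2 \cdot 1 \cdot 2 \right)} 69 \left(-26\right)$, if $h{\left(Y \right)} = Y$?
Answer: $- \frac{1794}{5} \approx -358.8$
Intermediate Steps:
$K{\left(q \right)} = \frac{q}{q + q^{2}}$ ($K{\left(q \right)} = \frac{\left(q + q\right) \frac{1}{q + q^{2}}}{2} = \frac{2 q}{q + q^{2}} \cdot \frac{1}{2} = \frac{q}{q + q^{2}}$)
$K{\left(2 \cdot 1 \cdot 2 \right)} 69 \left(-26\right) = \frac{1}{1 + 2 \cdot 1 \cdot 2} \cdot 69 \left(-26\right) = \frac{1}{1 + 2 \cdot 2} \cdot 69 \left(-26\right) = \frac{1}{1 + 4} \cdot 69 \left(-26\right) = \frac{1}{5} \cdot 69 \left(-26\right) = \frac{69}{5} \left(-26\right) = - \frac{1794}{5}$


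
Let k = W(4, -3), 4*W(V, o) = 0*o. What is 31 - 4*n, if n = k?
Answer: 31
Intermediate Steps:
W(V, o) = 0 (W(V, o) = (0*o)/4 = (¼)*0 = 0)
k = 0
n = 0
31 - 4*n = 31 - 4*0 = 31 + 0 = 31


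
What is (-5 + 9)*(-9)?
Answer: -36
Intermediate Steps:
(-5 + 9)*(-9) = 4*(-9) = -36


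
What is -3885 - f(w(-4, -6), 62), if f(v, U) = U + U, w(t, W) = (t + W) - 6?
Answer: -4009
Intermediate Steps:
w(t, W) = -6 + W + t (w(t, W) = (W + t) - 6 = -6 + W + t)
f(v, U) = 2*U
-3885 - f(w(-4, -6), 62) = -3885 - 2*62 = -3885 - 1*124 = -3885 - 124 = -4009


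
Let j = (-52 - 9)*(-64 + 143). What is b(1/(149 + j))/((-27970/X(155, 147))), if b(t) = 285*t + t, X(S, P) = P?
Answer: 21021/65309950 ≈ 0.00032187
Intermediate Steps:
j = -4819 (j = -61*79 = -4819)
b(t) = 286*t
b(1/(149 + j))/((-27970/X(155, 147))) = (286/(149 - 4819))/((-27970/147)) = (286/(-4670))/((-27970*1/147)) = (286*(-1/4670))/(-27970/147) = -143/2335*(-147/27970) = 21021/65309950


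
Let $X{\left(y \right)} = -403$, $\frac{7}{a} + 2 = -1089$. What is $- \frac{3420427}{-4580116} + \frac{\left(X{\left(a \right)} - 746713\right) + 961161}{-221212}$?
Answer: $- \frac{13981964481}{63323538787} \approx -0.2208$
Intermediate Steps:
$a = - \frac{7}{1091}$ ($a = \frac{7}{-2 - 1089} = \frac{7}{-1091} = 7 \left(- \frac{1}{1091}\right) = - \frac{7}{1091} \approx -0.0064161$)
$- \frac{3420427}{-4580116} + \frac{\left(X{\left(a \right)} - 746713\right) + 961161}{-221212} = - \frac{3420427}{-4580116} + \frac{\left(-403 - 746713\right) + 961161}{-221212} = \left(-3420427\right) \left(- \frac{1}{4580116}\right) + \left(-747116 + 961161\right) \left(- \frac{1}{221212}\right) = \frac{3420427}{4580116} + 214045 \left(- \frac{1}{221212}\right) = \frac{3420427}{4580116} - \frac{214045}{221212} = - \frac{13981964481}{63323538787}$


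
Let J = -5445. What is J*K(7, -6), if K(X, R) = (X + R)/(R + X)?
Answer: -5445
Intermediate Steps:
K(X, R) = 1 (K(X, R) = (R + X)/(R + X) = 1)
J*K(7, -6) = -5445*1 = -5445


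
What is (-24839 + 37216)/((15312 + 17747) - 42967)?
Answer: -12377/9908 ≈ -1.2492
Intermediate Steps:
(-24839 + 37216)/((15312 + 17747) - 42967) = 12377/(33059 - 42967) = 12377/(-9908) = 12377*(-1/9908) = -12377/9908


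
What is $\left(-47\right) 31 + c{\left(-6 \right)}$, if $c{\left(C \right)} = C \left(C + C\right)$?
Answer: $-1385$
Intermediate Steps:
$c{\left(C \right)} = 2 C^{2}$ ($c{\left(C \right)} = C 2 C = 2 C^{2}$)
$\left(-47\right) 31 + c{\left(-6 \right)} = \left(-47\right) 31 + 2 \left(-6\right)^{2} = -1457 + 2 \cdot 36 = -1457 + 72 = -1385$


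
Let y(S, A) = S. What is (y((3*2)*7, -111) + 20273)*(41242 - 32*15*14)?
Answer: 701314430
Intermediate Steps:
(y((3*2)*7, -111) + 20273)*(41242 - 32*15*14) = ((3*2)*7 + 20273)*(41242 - 32*15*14) = (6*7 + 20273)*(41242 - 480*14) = (42 + 20273)*(41242 - 6720) = 20315*34522 = 701314430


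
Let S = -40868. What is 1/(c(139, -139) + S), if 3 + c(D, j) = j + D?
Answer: -1/40871 ≈ -2.4467e-5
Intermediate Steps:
c(D, j) = -3 + D + j (c(D, j) = -3 + (j + D) = -3 + (D + j) = -3 + D + j)
1/(c(139, -139) + S) = 1/((-3 + 139 - 139) - 40868) = 1/(-3 - 40868) = 1/(-40871) = -1/40871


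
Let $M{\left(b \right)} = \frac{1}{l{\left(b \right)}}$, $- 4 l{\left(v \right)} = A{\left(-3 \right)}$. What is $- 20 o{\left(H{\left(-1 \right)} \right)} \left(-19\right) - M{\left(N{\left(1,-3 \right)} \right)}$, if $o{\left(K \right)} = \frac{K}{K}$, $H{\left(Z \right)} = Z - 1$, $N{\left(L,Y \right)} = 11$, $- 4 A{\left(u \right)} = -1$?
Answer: $396$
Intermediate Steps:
$A{\left(u \right)} = \frac{1}{4}$ ($A{\left(u \right)} = \left(- \frac{1}{4}\right) \left(-1\right) = \frac{1}{4}$)
$H{\left(Z \right)} = -1 + Z$
$l{\left(v \right)} = - \frac{1}{16}$ ($l{\left(v \right)} = \left(- \frac{1}{4}\right) \frac{1}{4} = - \frac{1}{16}$)
$o{\left(K \right)} = 1$
$M{\left(b \right)} = -16$ ($M{\left(b \right)} = \frac{1}{- \frac{1}{16}} = -16$)
$- 20 o{\left(H{\left(-1 \right)} \right)} \left(-19\right) - M{\left(N{\left(1,-3 \right)} \right)} = \left(-20\right) 1 \left(-19\right) - -16 = \left(-20\right) \left(-19\right) + 16 = 380 + 16 = 396$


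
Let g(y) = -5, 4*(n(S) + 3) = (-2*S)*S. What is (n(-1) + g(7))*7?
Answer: -119/2 ≈ -59.500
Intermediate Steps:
n(S) = -3 - S²/2 (n(S) = -3 + ((-2*S)*S)/4 = -3 + (-2*S²)/4 = -3 - S²/2)
(n(-1) + g(7))*7 = ((-3 - ½*(-1)²) - 5)*7 = ((-3 - ½*1) - 5)*7 = ((-3 - ½) - 5)*7 = (-7/2 - 5)*7 = -17/2*7 = -119/2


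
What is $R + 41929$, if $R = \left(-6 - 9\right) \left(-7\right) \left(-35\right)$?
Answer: $38254$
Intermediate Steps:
$R = -3675$ ($R = \left(-15\right) \left(-7\right) \left(-35\right) = 105 \left(-35\right) = -3675$)
$R + 41929 = -3675 + 41929 = 38254$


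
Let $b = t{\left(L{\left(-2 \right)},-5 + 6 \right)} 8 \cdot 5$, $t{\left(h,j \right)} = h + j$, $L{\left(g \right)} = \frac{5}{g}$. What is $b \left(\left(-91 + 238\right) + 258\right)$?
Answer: $-24300$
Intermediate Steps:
$b = -60$ ($b = \left(\frac{5}{-2} + \left(-5 + 6\right)\right) 8 \cdot 5 = \left(5 \left(- \frac{1}{2}\right) + 1\right) 8 \cdot 5 = \left(- \frac{5}{2} + 1\right) 8 \cdot 5 = \left(- \frac{3}{2}\right) 8 \cdot 5 = \left(-12\right) 5 = -60$)
$b \left(\left(-91 + 238\right) + 258\right) = - 60 \left(\left(-91 + 238\right) + 258\right) = - 60 \left(147 + 258\right) = \left(-60\right) 405 = -24300$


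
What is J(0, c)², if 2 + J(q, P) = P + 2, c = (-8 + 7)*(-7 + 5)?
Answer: 4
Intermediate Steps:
c = 2 (c = -1*(-2) = 2)
J(q, P) = P (J(q, P) = -2 + (P + 2) = -2 + (2 + P) = P)
J(0, c)² = 2² = 4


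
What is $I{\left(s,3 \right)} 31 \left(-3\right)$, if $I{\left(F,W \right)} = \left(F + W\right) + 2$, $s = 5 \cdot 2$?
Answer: $-1395$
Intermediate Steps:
$s = 10$
$I{\left(F,W \right)} = 2 + F + W$
$I{\left(s,3 \right)} 31 \left(-3\right) = \left(2 + 10 + 3\right) 31 \left(-3\right) = 15 \cdot 31 \left(-3\right) = 465 \left(-3\right) = -1395$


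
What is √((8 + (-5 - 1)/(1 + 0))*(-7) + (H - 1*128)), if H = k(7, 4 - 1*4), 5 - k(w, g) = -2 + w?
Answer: I*√142 ≈ 11.916*I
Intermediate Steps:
k(w, g) = 7 - w (k(w, g) = 5 - (-2 + w) = 5 + (2 - w) = 7 - w)
H = 0 (H = 7 - 1*7 = 7 - 7 = 0)
√((8 + (-5 - 1)/(1 + 0))*(-7) + (H - 1*128)) = √((8 + (-5 - 1)/(1 + 0))*(-7) + (0 - 1*128)) = √((8 - 6/1)*(-7) + (0 - 128)) = √((8 - 6*1)*(-7) - 128) = √((8 - 6)*(-7) - 128) = √(2*(-7) - 128) = √(-14 - 128) = √(-142) = I*√142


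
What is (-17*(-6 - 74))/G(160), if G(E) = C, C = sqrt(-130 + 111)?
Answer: -1360*I*sqrt(19)/19 ≈ -312.01*I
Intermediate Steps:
C = I*sqrt(19) (C = sqrt(-19) = I*sqrt(19) ≈ 4.3589*I)
G(E) = I*sqrt(19)
(-17*(-6 - 74))/G(160) = (-17*(-6 - 74))/((I*sqrt(19))) = (-17*(-80))*(-I*sqrt(19)/19) = 1360*(-I*sqrt(19)/19) = -1360*I*sqrt(19)/19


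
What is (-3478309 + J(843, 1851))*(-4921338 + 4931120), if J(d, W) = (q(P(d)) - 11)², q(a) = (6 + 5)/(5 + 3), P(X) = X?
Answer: -1088765197677/32 ≈ -3.4024e+10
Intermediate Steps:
q(a) = 11/8
J(d, W) = 5929/64 (J(d, W) = (11/8 - 11)² = (-77/8)² = 5929/64)
(-3478309 + J(843, 1851))*(-4921338 + 4931120) = (-3478309 + 5929/64)*(-4921338 + 4931120) = -222605847/64*9782 = -1088765197677/32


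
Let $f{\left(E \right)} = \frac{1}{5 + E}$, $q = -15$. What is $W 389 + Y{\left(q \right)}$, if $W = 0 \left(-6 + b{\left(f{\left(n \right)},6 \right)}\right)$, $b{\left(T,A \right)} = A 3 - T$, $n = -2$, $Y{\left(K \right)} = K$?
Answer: $-15$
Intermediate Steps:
$b{\left(T,A \right)} = - T + 3 A$ ($b{\left(T,A \right)} = 3 A - T = - T + 3 A$)
$W = 0$ ($W = 0 \left(-6 + \left(- \frac{1}{5 - 2} + 3 \cdot 6\right)\right) = 0 \left(-6 + \left(- \frac{1}{3} + 18\right)\right) = 0 \left(-6 + \frac{53}{3}\right) = 0 \cdot \frac{35}{3} = 0$)
$W 389 + Y{\left(q \right)} = 0 \cdot 389 - 15 = 0 - 15 = -15$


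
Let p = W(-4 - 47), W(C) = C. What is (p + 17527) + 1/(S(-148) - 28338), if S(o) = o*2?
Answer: 500407783/28634 ≈ 17476.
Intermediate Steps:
p = -51 (p = -4 - 47 = -51)
S(o) = 2*o
(p + 17527) + 1/(S(-148) - 28338) = (-51 + 17527) + 1/(2*(-148) - 28338) = 17476 + 1/(-296 - 28338) = 17476 + 1/(-28634) = 17476 - 1/28634 = 500407783/28634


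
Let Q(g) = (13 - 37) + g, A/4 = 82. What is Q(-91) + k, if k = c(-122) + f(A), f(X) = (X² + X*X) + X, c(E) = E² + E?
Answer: 230143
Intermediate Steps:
A = 328 (A = 4*82 = 328)
c(E) = E + E²
Q(g) = -24 + g
f(X) = X + 2*X² (f(X) = (X² + X²) + X = 2*X² + X = X + 2*X²)
k = 230258 (k = -122*(1 - 122) + 328*(1 + 2*328) = -122*(-121) + 328*(1 + 656) = 14762 + 328*657 = 14762 + 215496 = 230258)
Q(-91) + k = (-24 - 91) + 230258 = -115 + 230258 = 230143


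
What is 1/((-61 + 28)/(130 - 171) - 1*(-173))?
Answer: 41/7126 ≈ 0.0057536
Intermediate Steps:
1/((-61 + 28)/(130 - 171) - 1*(-173)) = 1/(-33/(-41) + 173) = 1/(-33*(-1/41) + 173) = 1/(33/41 + 173) = 1/(7126/41) = 41/7126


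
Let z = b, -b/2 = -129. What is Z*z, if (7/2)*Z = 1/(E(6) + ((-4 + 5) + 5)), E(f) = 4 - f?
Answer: 129/7 ≈ 18.429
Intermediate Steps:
b = 258 (b = -2*(-129) = 258)
z = 258
Z = 1/14 (Z = 2/(7*((4 - 1*6) + ((-4 + 5) + 5))) = 2/(7*((4 - 6) + (1 + 5))) = 2/(7*(-2 + 6)) = (2/7)/4 = (2/7)*(¼) = 1/14 ≈ 0.071429)
Z*z = (1/14)*258 = 129/7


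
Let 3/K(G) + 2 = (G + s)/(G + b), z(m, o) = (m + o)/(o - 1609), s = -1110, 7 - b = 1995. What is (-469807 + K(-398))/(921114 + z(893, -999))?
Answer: -2192574777/4298790748 ≈ -0.51004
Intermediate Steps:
b = -1988 (b = 7 - 1*1995 = 7 - 1995 = -1988)
z(m, o) = (m + o)/(-1609 + o)
K(G) = 3/(-2 + (-1110 + G)/(-1988 + G)) (K(G) = 3/(-2 + (G - 1110)/(G - 1988)) = 3/(-2 + (-1110 + G)/(-1988 + G)))
(-469807 + K(-398))/(921114 + z(893, -999)) = (-469807 + 3*(1988 - 1*(-398))/(-2866 - 398))/(921114 + (893 - 999)/(-1609 - 999)) = (-469807 + 3*(1988 + 398)/(-3264))/(921114 - 106/(-2608)) = (-469807 + 3*(-1/3264)*2386)/(921114 - 1/2608*(-106)) = (-469807 - 1193/544)/(921114 + 53/1304) = -255576201/(544*1201132709/1304) = -255576201/544*1304/1201132709 = -2192574777/4298790748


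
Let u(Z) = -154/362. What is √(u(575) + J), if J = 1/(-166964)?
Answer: I*√97131725620489/15110242 ≈ 0.65224*I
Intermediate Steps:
u(Z) = -77/181 (u(Z) = -154*1/362 = -77/181)
J = -1/166964 ≈ -5.9893e-6
√(u(575) + J) = √(-77/181 - 1/166964) = √(-12856409/30220484) = I*√97131725620489/15110242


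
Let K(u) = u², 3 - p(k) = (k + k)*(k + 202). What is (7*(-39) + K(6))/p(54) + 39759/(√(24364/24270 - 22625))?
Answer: 79/9215 - 39759*I*√3331569512055/274542193 ≈ 0.008573 - 264.33*I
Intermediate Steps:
p(k) = 3 - 2*k*(202 + k) (p(k) = 3 - (k + k)*(k + 202) = 3 - 2*k*(202 + k))
(7*(-39) + K(6))/p(54) + 39759/(√(24364/24270 - 22625)) = (7*(-39) + 6²)/(3 - 404*54 - 2*54²) + 39759/(√(24364/24270 - 22625)) = (-273 + 36)/(3 - 21816 - 2*2916) + 39759/(√(24364*(1/24270) - 22625)) = -237/(3 - 21816 - 5832) + 39759/(√(12182/12135 - 22625)) = -237/(-27645) + 39759/(√(-274542193/12135)) = -237*(-1/27645) + 39759/((I*√3331569512055/12135)) = 79/9215 + 39759*(-I*√3331569512055/274542193) = 79/9215 - 39759*I*√3331569512055/274542193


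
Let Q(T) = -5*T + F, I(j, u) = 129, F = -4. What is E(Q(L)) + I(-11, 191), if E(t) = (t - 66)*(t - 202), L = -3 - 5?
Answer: 5109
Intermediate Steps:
L = -8
Q(T) = -4 - 5*T (Q(T) = -5*T - 4 = -4 - 5*T)
E(t) = (-202 + t)*(-66 + t) (E(t) = (-66 + t)*(-202 + t) = (-202 + t)*(-66 + t))
E(Q(L)) + I(-11, 191) = (13332 + (-4 - 5*(-8))² - 268*(-4 - 5*(-8))) + 129 = (13332 + (-4 + 40)² - 268*(-4 + 40)) + 129 = (13332 + 36² - 268*36) + 129 = (13332 + 1296 - 9648) + 129 = 4980 + 129 = 5109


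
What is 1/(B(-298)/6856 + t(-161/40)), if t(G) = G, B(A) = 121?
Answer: -8570/34343 ≈ -0.24954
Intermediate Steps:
1/(B(-298)/6856 + t(-161/40)) = 1/(121/6856 - 161/40) = 1/(-34343/8570) = -8570/34343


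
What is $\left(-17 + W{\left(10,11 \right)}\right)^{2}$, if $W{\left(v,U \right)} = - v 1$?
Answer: $729$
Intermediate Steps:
$W{\left(v,U \right)} = - v$
$\left(-17 + W{\left(10,11 \right)}\right)^{2} = \left(-17 - 10\right)^{2} = \left(-27\right)^{2} = 729$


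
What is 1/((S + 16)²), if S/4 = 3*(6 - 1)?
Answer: 1/5776 ≈ 0.00017313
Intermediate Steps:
S = 60 (S = 4*(3*(6 - 1)) = 4*(3*5) = 4*15 = 60)
1/((S + 16)²) = 1/((60 + 16)²) = 1/(76²) = 1/5776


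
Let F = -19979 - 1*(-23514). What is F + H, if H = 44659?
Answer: 48194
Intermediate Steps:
F = 3535 (F = -19979 + 23514 = 3535)
F + H = 3535 + 44659 = 48194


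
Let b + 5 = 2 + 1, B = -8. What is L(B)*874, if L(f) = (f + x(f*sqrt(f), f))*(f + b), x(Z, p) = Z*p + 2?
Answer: 52440 - 1118720*I*sqrt(2) ≈ 52440.0 - 1.5821e+6*I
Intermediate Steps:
b = -2 (b = -5 + (2 + 1) = -5 + 3 = -2)
x(Z, p) = 2 + Z*p
L(f) = (-2 + f)*(2 + f + f**(5/2)) (L(f) = (f + (2 + (f*sqrt(f))*f))*(f - 2) = (f + (2 + f**(3/2)*f))*(-2 + f) = (f + (2 + f**(5/2)))*(-2 + f) = (2 + f + f**(5/2))*(-2 + f) = (-2 + f)*(2 + f + f**(5/2)))
L(B)*874 = (-4 + (-8)**2 + (-8)**(7/2) - 256*I*sqrt(2))*874 = (-4 + 64 - 1024*I*sqrt(2) - 256*I*sqrt(2))*874 = (60 - 1280*I*sqrt(2))*874 = 52440 - 1118720*I*sqrt(2)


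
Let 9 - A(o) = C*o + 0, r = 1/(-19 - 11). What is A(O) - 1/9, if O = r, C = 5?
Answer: 163/18 ≈ 9.0556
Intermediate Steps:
r = -1/30 (r = 1/(-30) = -1/30 ≈ -0.033333)
O = -1/30 ≈ -0.033333
A(o) = 9 - 5*o (A(o) = 9 - (5*o + 0) = 9 - 5*o)
A(O) - 1/9 = (9 - 5*(-1/30)) - 1/9 = (9 + ⅙) - 1*⅑ = 55/6 - ⅑ = 163/18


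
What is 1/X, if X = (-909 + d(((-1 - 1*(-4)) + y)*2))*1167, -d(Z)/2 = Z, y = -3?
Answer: -1/1060803 ≈ -9.4268e-7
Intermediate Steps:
d(Z) = -2*Z
X = -1060803 (X = (-909 - 2*((-1 - 1*(-4)) - 3)*2)*1167 = (-909 - 2*((-1 + 4) - 3)*2)*1167 = (-909 - 2*(3 - 3)*2)*1167 = (-909 - 0*2)*1167 = (-909 - 2*0)*1167 = (-909 + 0)*1167 = -909*1167 = -1060803)
1/X = 1/(-1060803) = -1/1060803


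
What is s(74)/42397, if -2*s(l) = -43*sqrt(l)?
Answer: 43*sqrt(74)/84794 ≈ 0.0043623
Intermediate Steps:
s(l) = 43*sqrt(l)/2 (s(l) = -(-43)*sqrt(l)/2 = 43*sqrt(l)/2)
s(74)/42397 = (43*sqrt(74)/2)/42397 = (43*sqrt(74)/2)*(1/42397) = 43*sqrt(74)/84794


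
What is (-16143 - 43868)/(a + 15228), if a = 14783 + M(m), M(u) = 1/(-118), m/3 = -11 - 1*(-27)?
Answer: -7081298/3541297 ≈ -1.9996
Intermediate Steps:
m = 48 (m = 3*(-11 - 1*(-27)) = 3*(-11 + 27) = 3*16 = 48)
M(u) = -1/118
a = 1744393/118 (a = 14783 - 1/118 = 1744393/118 ≈ 14783.)
(-16143 - 43868)/(a + 15228) = (-16143 - 43868)/(1744393/118 + 15228) = -60011/3541297/118 = -60011*118/3541297 = -7081298/3541297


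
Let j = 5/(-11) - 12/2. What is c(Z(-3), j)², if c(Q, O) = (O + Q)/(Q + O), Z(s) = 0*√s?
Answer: 1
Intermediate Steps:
Z(s) = 0
j = -71/11 (j = 5*(-1/11) - 12*½ = -5/11 - 6 = -71/11 ≈ -6.4545)
c(Q, O) = 1 (c(Q, O) = (O + Q)/(O + Q) = 1)
c(Z(-3), j)² = 1² = 1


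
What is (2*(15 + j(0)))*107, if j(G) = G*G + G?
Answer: 3210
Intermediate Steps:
j(G) = G + G² (j(G) = G² + G = G + G²)
(2*(15 + j(0)))*107 = (2*(15 + 0*(1 + 0)))*107 = (2*(15 + 0*1))*107 = (2*(15 + 0))*107 = (2*15)*107 = 30*107 = 3210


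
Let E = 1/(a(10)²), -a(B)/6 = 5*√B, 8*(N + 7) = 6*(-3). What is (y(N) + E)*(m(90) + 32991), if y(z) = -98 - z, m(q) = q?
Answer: -8807805223/3000 ≈ -2.9359e+6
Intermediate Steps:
N = -37/4 (N = -7 + (6*(-3))/8 = -7 + (⅛)*(-18) = -7 - 9/4 = -37/4 ≈ -9.2500)
a(B) = -30*√B
E = 1/9000 (E = 1/((-30*√10)²) = 1/9000 ≈ 0.00011111)
(y(N) + E)*(m(90) + 32991) = ((-98 - 1*(-37/4)) + 1/9000)*(90 + 32991) = ((-98 + 37/4) + 1/9000)*33081 = (-355/4 + 1/9000)*33081 = -798749/9000*33081 = -8807805223/3000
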